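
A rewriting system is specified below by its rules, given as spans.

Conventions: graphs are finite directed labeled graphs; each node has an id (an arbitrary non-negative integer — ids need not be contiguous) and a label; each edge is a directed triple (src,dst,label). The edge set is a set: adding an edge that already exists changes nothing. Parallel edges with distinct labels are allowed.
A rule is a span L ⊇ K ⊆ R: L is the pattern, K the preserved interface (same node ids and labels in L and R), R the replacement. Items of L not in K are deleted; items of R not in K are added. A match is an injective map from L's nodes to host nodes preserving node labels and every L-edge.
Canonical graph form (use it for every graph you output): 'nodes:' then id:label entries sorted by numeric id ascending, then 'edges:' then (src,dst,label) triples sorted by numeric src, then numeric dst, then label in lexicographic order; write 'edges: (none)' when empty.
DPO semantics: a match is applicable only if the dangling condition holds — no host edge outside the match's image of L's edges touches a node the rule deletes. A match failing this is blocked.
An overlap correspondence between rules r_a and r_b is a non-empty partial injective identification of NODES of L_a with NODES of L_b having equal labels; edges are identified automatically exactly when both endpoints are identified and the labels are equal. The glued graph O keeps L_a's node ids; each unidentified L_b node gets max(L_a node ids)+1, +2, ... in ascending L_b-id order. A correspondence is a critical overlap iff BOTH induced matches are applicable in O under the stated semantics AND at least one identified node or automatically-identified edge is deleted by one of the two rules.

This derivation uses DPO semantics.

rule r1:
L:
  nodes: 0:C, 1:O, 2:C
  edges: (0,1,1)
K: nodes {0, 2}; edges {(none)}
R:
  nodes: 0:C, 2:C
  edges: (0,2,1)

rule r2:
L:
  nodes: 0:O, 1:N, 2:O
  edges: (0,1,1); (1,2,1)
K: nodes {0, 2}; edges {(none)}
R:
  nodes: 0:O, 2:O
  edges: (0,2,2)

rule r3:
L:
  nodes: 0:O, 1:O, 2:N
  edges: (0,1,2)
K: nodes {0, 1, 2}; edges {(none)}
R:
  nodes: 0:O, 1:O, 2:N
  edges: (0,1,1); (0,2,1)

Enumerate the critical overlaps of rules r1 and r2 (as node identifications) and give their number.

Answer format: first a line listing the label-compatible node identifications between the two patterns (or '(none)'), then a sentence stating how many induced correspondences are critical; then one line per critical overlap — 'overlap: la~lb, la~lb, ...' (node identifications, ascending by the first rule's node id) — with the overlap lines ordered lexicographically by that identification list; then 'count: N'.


label-compatible node identifications between L(r1) and L(r2): 1~0, 1~2
0 of the induced correspondences are critical overlaps of r1 and r2.
count: 0


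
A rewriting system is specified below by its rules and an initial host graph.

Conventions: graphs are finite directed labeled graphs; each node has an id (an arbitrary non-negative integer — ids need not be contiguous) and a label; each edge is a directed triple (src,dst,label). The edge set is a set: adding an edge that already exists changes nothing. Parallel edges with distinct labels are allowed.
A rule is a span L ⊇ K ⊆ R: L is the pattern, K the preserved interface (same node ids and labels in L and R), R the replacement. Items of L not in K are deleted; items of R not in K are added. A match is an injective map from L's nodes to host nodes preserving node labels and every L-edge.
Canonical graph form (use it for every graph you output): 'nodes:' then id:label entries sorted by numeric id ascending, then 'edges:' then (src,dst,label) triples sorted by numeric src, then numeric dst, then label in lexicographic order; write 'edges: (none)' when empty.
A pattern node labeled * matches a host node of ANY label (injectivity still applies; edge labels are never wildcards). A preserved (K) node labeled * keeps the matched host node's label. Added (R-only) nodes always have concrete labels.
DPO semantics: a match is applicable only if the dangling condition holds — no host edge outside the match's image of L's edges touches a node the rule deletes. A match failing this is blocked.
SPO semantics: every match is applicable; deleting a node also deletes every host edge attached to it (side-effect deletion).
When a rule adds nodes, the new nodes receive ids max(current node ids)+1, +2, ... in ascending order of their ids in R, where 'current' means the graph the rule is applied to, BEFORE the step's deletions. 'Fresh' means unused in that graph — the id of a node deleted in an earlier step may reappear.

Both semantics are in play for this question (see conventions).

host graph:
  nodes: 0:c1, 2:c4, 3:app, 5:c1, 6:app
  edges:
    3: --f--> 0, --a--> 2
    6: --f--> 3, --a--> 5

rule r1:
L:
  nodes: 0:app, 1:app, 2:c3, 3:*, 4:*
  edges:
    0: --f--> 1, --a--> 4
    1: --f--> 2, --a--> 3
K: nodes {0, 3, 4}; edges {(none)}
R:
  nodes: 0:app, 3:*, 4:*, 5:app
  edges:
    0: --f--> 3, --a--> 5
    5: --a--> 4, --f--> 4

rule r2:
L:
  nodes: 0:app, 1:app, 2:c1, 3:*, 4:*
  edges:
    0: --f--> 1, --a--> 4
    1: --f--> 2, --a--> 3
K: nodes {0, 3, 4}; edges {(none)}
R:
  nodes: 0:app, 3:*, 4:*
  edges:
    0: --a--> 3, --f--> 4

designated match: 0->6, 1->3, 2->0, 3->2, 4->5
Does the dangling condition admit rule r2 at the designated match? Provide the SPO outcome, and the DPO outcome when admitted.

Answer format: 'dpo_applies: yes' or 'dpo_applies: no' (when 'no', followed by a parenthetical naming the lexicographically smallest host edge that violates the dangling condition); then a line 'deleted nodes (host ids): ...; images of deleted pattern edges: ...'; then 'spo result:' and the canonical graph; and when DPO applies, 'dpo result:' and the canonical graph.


dpo_applies: yes
deleted nodes (host ids): 0, 3; images of deleted pattern edges: (3,0,f); (3,2,a); (6,3,f); (6,5,a)
spo result:
nodes: 2:c4, 5:c1, 6:app
edges: (6,2,a); (6,5,f)
dpo result:
nodes: 2:c4, 5:c1, 6:app
edges: (6,2,a); (6,5,f)


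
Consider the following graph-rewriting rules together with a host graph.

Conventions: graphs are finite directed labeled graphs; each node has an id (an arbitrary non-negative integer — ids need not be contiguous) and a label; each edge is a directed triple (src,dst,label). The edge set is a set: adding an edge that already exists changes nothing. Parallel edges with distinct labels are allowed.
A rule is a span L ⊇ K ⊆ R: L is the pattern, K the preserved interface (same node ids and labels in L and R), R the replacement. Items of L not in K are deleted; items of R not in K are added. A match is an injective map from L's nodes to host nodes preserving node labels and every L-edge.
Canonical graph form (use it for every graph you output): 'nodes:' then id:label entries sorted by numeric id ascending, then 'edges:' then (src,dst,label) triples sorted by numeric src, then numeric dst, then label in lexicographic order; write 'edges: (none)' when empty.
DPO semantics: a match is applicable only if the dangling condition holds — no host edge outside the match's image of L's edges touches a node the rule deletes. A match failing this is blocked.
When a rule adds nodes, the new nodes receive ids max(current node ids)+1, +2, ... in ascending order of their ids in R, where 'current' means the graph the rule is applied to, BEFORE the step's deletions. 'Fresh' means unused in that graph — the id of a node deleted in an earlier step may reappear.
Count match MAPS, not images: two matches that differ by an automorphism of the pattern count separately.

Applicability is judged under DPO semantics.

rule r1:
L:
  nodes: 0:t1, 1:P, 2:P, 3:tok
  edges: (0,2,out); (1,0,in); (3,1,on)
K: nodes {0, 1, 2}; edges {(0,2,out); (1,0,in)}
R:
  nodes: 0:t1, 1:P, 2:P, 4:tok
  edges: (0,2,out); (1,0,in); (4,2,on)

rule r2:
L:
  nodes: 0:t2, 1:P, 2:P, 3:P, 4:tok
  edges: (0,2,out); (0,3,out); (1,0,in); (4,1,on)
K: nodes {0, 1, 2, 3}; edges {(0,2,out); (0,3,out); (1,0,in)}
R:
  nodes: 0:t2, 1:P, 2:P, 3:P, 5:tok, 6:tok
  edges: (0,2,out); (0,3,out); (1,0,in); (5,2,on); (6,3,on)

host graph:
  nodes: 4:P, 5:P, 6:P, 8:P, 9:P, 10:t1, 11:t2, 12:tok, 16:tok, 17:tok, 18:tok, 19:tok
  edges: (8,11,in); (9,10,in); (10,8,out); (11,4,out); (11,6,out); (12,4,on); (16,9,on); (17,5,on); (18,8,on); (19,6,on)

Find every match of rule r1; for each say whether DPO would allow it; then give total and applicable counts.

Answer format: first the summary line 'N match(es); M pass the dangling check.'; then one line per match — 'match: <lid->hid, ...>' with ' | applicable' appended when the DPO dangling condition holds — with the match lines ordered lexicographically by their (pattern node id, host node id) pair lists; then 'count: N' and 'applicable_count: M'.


1 match(es); 1 pass the dangling check.
match: 0->10, 1->9, 2->8, 3->16 | applicable
count: 1
applicable_count: 1


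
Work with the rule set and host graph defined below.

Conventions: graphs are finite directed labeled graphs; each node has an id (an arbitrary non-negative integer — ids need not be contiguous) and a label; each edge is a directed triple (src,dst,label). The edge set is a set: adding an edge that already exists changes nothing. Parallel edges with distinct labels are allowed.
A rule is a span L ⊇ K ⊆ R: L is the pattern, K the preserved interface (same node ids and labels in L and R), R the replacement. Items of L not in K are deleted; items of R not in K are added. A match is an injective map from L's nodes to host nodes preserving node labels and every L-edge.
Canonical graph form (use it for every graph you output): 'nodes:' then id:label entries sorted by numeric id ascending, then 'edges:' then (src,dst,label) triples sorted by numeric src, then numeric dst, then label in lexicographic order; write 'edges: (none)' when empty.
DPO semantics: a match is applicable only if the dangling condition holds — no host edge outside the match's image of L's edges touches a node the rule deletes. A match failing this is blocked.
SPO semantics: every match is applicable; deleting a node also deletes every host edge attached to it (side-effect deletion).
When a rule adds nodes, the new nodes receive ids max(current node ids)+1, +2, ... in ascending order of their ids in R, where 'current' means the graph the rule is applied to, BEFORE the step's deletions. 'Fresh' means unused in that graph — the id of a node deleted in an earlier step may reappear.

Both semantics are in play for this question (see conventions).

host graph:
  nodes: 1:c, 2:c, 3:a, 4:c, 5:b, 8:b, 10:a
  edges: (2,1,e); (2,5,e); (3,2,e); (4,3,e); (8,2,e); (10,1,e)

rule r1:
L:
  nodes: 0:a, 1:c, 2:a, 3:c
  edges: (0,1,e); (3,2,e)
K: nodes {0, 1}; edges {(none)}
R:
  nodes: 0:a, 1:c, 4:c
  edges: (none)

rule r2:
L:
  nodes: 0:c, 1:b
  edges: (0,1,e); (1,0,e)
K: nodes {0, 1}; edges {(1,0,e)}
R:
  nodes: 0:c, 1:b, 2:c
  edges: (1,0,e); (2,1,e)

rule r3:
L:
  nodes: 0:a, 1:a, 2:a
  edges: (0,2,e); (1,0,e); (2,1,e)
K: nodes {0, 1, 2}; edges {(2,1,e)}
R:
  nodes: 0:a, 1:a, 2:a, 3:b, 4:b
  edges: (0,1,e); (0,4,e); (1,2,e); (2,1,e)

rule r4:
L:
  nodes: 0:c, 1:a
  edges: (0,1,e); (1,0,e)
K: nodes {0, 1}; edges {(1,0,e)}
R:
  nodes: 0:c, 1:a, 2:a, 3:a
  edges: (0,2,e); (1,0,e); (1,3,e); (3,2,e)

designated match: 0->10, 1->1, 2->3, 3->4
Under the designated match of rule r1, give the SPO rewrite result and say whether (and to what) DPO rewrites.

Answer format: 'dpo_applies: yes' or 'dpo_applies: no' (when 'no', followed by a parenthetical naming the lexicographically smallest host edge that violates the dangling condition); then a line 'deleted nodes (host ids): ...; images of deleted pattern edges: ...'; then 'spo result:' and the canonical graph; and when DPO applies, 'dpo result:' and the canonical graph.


dpo_applies: no
(the rule deletes node 3, which keeps host edge (3,2,e) outside the match image — the dangling condition fails, DPO blocks; SPO proceeds and side-deletes such edges)
deleted nodes (host ids): 3, 4; images of deleted pattern edges: (4,3,e); (10,1,e)
spo result:
nodes: 1:c, 2:c, 5:b, 8:b, 10:a, 11:c
edges: (2,1,e); (2,5,e); (8,2,e)


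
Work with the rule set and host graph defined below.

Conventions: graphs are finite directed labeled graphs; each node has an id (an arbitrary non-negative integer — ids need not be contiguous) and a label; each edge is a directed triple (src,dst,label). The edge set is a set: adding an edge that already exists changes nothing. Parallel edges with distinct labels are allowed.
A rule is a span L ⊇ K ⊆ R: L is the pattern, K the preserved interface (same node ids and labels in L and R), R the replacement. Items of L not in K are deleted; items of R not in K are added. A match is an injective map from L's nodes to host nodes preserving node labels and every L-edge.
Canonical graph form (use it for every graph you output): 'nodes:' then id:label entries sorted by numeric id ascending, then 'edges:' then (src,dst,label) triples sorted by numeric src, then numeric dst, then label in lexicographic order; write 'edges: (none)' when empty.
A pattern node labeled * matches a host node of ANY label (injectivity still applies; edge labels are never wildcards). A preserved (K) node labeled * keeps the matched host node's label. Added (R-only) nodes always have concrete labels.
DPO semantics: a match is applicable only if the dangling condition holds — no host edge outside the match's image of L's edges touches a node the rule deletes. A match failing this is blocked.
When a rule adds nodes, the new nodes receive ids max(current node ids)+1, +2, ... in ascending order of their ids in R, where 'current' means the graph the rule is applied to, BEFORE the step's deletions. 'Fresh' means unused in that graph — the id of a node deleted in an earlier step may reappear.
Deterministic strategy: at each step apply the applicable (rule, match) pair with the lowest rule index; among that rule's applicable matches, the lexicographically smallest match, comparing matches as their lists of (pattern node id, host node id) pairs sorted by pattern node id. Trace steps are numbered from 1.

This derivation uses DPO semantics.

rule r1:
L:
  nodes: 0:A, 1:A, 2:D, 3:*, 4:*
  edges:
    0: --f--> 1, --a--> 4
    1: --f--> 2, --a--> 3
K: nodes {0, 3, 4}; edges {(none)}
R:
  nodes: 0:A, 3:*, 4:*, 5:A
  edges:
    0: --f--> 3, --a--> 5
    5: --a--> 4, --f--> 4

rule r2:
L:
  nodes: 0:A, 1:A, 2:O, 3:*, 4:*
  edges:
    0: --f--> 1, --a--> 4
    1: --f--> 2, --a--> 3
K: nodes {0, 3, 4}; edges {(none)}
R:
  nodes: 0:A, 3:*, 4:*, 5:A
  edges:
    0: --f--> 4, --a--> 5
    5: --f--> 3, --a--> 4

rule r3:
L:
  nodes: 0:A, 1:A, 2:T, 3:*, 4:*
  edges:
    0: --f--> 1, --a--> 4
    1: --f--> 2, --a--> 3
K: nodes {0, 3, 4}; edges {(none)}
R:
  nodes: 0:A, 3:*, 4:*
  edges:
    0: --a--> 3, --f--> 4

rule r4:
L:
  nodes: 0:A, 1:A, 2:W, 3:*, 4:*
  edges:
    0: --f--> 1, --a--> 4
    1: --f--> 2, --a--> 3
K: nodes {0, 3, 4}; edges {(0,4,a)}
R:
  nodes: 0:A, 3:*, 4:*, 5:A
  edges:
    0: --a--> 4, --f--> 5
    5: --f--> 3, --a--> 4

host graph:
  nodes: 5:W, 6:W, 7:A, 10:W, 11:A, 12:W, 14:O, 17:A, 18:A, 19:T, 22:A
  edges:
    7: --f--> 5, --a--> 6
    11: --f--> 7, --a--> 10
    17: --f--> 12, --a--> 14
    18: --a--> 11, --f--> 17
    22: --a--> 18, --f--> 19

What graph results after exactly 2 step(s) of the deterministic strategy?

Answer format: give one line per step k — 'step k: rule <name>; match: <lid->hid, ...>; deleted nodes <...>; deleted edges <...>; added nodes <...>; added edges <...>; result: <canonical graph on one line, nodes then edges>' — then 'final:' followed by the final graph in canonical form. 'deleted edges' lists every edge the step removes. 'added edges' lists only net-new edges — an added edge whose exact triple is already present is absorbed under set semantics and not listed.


step 1: rule r4; match: 0->11, 1->7, 2->5, 3->6, 4->10; deleted nodes 5, 7; deleted edges (7,5,f); (7,6,a); (11,7,f); added nodes 23; added edges (11,23,f); (23,6,f); (23,10,a); result: nodes: 6:W, 10:W, 11:A, 12:W, 14:O, 17:A, 18:A, 19:T, 22:A, 23:A edges: (11,10,a); (11,23,f); (17,12,f); (17,14,a); (18,11,a); (18,17,f); (22,18,a); (22,19,f); (23,6,f); (23,10,a)
step 2: rule r4; match: 0->18, 1->17, 2->12, 3->14, 4->11; deleted nodes 12, 17; deleted edges (17,12,f); (17,14,a); (18,17,f); added nodes 24; added edges (18,24,f); (24,11,a); (24,14,f); result: nodes: 6:W, 10:W, 11:A, 14:O, 18:A, 19:T, 22:A, 23:A, 24:A edges: (11,10,a); (11,23,f); (18,11,a); (18,24,f); (22,18,a); (22,19,f); (23,6,f); (23,10,a); (24,11,a); (24,14,f)
final:
nodes: 6:W, 10:W, 11:A, 14:O, 18:A, 19:T, 22:A, 23:A, 24:A
edges: (11,10,a); (11,23,f); (18,11,a); (18,24,f); (22,18,a); (22,19,f); (23,6,f); (23,10,a); (24,11,a); (24,14,f)


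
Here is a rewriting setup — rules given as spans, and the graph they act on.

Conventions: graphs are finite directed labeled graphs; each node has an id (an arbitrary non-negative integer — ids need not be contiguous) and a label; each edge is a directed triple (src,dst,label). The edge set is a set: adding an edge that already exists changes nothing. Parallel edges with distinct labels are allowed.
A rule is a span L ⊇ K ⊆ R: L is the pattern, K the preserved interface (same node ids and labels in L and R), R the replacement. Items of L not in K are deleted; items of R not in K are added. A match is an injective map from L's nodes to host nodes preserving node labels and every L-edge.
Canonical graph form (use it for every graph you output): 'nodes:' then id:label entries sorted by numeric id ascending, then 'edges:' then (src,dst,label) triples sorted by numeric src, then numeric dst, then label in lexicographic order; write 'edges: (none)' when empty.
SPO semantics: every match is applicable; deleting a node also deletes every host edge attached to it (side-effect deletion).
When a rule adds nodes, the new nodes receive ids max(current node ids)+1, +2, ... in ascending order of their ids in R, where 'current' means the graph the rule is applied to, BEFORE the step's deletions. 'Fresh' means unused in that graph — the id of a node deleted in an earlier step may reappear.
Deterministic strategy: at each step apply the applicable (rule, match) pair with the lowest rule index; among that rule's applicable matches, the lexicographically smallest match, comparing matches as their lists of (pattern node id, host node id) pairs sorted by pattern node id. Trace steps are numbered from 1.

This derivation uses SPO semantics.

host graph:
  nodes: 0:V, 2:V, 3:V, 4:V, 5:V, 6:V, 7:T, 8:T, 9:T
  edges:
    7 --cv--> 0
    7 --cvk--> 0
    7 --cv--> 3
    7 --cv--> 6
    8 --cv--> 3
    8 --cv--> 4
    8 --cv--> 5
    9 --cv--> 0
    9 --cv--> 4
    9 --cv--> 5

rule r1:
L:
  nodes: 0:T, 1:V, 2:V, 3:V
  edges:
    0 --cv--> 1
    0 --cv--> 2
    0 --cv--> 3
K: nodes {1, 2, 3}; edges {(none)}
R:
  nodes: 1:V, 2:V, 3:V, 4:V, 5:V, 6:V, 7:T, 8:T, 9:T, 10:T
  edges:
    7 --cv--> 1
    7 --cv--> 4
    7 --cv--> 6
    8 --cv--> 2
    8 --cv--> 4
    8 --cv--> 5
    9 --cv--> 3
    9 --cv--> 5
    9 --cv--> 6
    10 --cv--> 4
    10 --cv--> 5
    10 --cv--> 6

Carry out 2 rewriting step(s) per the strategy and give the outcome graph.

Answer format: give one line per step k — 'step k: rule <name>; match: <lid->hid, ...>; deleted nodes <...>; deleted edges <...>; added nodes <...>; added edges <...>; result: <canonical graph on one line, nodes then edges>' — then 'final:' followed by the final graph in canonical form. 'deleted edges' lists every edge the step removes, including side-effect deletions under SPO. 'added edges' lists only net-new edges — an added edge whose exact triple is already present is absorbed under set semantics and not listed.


step 1: rule r1; match: 0->7, 1->0, 2->3, 3->6; deleted nodes 7; deleted edges (7,0,cv); (7,0,cvk); (7,3,cv); (7,6,cv); added nodes 10, 11, 12, 13, 14, 15, 16; added edges (13,0,cv); (13,10,cv); (13,12,cv); (14,3,cv); (14,10,cv); (14,11,cv); (15,6,cv); (15,11,cv); (15,12,cv); (16,10,cv); (16,11,cv); (16,12,cv); result: nodes: 0:V, 2:V, 3:V, 4:V, 5:V, 6:V, 8:T, 9:T, 10:V, 11:V, 12:V, 13:T, 14:T, 15:T, 16:T edges: (8,3,cv); (8,4,cv); (8,5,cv); (9,0,cv); (9,4,cv); (9,5,cv); (13,0,cv); (13,10,cv); (13,12,cv); (14,3,cv); (14,10,cv); (14,11,cv); (15,6,cv); (15,11,cv); (15,12,cv); (16,10,cv); (16,11,cv); (16,12,cv)
step 2: rule r1; match: 0->8, 1->3, 2->4, 3->5; deleted nodes 8; deleted edges (8,3,cv); (8,4,cv); (8,5,cv); added nodes 17, 18, 19, 20, 21, 22, 23; added edges (20,3,cv); (20,17,cv); (20,19,cv); (21,4,cv); (21,17,cv); (21,18,cv); (22,5,cv); (22,18,cv); (22,19,cv); (23,17,cv); (23,18,cv); (23,19,cv); result: nodes: 0:V, 2:V, 3:V, 4:V, 5:V, 6:V, 9:T, 10:V, 11:V, 12:V, 13:T, 14:T, 15:T, 16:T, 17:V, 18:V, 19:V, 20:T, 21:T, 22:T, 23:T edges: (9,0,cv); (9,4,cv); (9,5,cv); (13,0,cv); (13,10,cv); (13,12,cv); (14,3,cv); (14,10,cv); (14,11,cv); (15,6,cv); (15,11,cv); (15,12,cv); (16,10,cv); (16,11,cv); (16,12,cv); (20,3,cv); (20,17,cv); (20,19,cv); (21,4,cv); (21,17,cv); (21,18,cv); (22,5,cv); (22,18,cv); (22,19,cv); (23,17,cv); (23,18,cv); (23,19,cv)
final:
nodes: 0:V, 2:V, 3:V, 4:V, 5:V, 6:V, 9:T, 10:V, 11:V, 12:V, 13:T, 14:T, 15:T, 16:T, 17:V, 18:V, 19:V, 20:T, 21:T, 22:T, 23:T
edges: (9,0,cv); (9,4,cv); (9,5,cv); (13,0,cv); (13,10,cv); (13,12,cv); (14,3,cv); (14,10,cv); (14,11,cv); (15,6,cv); (15,11,cv); (15,12,cv); (16,10,cv); (16,11,cv); (16,12,cv); (20,3,cv); (20,17,cv); (20,19,cv); (21,4,cv); (21,17,cv); (21,18,cv); (22,5,cv); (22,18,cv); (22,19,cv); (23,17,cv); (23,18,cv); (23,19,cv)


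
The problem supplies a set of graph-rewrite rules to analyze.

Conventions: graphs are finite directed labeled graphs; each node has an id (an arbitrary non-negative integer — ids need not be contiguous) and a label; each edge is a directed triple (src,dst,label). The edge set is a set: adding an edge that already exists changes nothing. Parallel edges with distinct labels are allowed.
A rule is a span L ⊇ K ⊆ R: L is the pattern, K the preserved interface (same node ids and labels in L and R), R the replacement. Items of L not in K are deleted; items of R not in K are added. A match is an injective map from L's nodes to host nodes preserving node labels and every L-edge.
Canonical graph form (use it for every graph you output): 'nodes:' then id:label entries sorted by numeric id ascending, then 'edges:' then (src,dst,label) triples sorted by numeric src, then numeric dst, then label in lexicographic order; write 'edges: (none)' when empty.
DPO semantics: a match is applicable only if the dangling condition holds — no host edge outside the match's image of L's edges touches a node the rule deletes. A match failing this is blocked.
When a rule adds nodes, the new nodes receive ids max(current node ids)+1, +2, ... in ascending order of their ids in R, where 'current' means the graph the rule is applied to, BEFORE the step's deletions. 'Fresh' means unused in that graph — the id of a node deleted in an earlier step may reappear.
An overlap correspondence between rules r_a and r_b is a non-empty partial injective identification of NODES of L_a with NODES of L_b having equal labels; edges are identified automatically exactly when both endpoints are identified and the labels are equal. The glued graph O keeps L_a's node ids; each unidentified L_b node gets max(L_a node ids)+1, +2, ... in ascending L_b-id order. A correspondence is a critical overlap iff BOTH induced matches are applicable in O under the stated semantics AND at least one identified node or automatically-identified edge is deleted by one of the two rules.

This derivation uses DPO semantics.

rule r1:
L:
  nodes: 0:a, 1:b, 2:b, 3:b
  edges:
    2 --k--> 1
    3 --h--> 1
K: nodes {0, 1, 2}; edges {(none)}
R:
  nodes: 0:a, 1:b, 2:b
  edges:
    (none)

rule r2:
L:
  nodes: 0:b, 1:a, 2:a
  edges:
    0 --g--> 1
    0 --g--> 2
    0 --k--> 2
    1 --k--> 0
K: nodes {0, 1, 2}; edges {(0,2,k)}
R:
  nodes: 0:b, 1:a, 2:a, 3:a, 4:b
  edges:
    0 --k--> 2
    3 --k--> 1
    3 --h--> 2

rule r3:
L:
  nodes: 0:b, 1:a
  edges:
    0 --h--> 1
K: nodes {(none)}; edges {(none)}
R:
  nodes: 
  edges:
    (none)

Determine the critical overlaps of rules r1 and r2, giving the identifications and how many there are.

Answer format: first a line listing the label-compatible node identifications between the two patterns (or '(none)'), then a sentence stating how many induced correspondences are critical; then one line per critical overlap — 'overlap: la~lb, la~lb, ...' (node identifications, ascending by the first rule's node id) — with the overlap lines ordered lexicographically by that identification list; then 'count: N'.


label-compatible node identifications between L(r1) and L(r2): 0~1, 0~2, 1~0, 2~0, 3~0
0 of the induced correspondences are critical overlaps of r1 and r2.
count: 0


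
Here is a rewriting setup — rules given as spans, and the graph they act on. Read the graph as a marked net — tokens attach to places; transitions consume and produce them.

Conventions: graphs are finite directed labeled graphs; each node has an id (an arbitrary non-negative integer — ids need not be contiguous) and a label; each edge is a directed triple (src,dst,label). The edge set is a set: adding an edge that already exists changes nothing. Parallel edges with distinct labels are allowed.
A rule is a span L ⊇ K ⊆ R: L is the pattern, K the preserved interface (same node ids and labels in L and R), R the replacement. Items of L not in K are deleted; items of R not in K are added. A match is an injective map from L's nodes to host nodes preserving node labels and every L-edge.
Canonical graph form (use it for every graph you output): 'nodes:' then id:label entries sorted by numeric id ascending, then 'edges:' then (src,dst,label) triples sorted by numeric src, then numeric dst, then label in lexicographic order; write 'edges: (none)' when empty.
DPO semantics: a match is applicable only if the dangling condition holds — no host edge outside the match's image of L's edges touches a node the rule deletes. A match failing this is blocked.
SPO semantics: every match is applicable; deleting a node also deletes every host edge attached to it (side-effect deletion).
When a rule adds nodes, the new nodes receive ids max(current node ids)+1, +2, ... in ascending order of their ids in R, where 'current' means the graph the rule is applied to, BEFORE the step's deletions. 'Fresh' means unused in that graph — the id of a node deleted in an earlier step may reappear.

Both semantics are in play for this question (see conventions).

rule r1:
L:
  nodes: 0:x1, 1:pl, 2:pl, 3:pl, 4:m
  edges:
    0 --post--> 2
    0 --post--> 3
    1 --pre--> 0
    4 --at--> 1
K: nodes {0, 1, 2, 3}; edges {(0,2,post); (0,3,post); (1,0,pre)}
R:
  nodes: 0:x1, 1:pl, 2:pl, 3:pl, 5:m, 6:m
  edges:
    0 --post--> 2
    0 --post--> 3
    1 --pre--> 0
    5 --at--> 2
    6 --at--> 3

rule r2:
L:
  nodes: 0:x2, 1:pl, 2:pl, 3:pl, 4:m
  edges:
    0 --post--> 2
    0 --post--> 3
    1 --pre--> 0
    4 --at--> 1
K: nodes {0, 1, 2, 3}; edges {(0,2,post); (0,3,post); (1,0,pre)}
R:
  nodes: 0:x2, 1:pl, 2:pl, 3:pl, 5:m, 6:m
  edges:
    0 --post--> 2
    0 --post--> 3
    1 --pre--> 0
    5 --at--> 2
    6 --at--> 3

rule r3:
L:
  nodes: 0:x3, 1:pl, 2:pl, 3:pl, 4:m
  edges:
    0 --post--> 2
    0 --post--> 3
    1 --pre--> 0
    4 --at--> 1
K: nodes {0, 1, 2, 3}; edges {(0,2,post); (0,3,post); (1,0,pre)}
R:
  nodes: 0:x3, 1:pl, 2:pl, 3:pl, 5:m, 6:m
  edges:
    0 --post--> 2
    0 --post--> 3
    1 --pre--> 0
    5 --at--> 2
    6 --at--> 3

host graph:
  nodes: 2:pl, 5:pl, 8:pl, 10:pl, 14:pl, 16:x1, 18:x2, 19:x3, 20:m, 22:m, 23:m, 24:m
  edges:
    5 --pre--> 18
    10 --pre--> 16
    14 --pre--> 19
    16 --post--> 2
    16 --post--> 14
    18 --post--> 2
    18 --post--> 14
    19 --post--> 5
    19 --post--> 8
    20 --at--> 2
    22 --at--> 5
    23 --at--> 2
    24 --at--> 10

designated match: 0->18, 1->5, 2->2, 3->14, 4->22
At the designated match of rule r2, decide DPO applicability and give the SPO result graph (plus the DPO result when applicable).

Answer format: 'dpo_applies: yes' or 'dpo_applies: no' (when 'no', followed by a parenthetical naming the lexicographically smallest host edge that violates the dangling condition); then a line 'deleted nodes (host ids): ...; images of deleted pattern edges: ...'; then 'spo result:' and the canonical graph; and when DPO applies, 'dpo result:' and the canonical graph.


dpo_applies: yes
deleted nodes (host ids): 22; images of deleted pattern edges: (22,5,at)
spo result:
nodes: 2:pl, 5:pl, 8:pl, 10:pl, 14:pl, 16:x1, 18:x2, 19:x3, 20:m, 23:m, 24:m, 25:m, 26:m
edges: (5,18,pre); (10,16,pre); (14,19,pre); (16,2,post); (16,14,post); (18,2,post); (18,14,post); (19,5,post); (19,8,post); (20,2,at); (23,2,at); (24,10,at); (25,2,at); (26,14,at)
dpo result:
nodes: 2:pl, 5:pl, 8:pl, 10:pl, 14:pl, 16:x1, 18:x2, 19:x3, 20:m, 23:m, 24:m, 25:m, 26:m
edges: (5,18,pre); (10,16,pre); (14,19,pre); (16,2,post); (16,14,post); (18,2,post); (18,14,post); (19,5,post); (19,8,post); (20,2,at); (23,2,at); (24,10,at); (25,2,at); (26,14,at)


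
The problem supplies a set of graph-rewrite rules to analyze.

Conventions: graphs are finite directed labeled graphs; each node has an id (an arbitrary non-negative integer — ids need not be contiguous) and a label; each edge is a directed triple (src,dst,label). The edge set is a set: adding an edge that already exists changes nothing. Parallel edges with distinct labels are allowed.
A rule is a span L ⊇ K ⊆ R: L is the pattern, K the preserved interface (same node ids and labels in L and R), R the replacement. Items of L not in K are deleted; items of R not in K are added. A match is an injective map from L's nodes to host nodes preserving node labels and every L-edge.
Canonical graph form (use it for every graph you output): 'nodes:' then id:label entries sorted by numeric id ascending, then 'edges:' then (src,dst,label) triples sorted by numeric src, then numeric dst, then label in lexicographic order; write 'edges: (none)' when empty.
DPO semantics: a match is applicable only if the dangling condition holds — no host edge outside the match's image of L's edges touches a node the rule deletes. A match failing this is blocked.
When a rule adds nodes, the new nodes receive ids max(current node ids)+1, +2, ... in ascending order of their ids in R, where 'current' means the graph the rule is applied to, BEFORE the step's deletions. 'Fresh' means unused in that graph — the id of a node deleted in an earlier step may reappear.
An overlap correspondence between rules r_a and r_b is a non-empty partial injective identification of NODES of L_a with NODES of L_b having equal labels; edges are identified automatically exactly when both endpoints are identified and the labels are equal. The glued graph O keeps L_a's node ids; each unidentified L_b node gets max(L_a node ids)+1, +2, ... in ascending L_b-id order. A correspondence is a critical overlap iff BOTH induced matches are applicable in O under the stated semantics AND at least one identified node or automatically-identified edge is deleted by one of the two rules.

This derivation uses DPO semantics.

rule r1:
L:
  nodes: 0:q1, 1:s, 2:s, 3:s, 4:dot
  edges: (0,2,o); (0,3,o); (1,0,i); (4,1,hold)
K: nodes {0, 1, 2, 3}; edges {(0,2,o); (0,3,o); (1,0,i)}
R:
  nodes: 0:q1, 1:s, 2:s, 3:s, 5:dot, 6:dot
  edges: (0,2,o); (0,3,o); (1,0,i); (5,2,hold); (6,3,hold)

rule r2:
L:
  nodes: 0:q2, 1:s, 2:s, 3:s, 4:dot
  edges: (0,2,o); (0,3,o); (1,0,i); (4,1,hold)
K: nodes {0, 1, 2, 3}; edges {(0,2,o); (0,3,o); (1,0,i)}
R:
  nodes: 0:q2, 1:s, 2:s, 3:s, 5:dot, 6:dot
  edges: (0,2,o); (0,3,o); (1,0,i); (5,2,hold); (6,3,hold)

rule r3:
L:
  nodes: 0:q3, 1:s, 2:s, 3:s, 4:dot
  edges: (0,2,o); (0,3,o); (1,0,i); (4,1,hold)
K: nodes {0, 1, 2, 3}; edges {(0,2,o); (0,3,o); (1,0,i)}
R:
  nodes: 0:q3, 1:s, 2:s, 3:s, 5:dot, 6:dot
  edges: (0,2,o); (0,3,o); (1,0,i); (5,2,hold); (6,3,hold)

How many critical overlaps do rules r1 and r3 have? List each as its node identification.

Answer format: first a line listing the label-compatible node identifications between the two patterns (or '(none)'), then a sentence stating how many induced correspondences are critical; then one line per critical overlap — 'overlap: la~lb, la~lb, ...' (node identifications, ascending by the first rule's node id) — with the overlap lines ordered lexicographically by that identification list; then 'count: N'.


label-compatible node identifications between L(r1) and L(r3): 1~1, 1~2, 1~3, 2~1, 2~2, 2~3, 3~1, 3~2, 3~3, 4~4
7 of the induced correspondences are critical overlaps of r1 and r3.
overlap: 1~1, 2~2, 3~3, 4~4
overlap: 1~1, 2~2, 4~4
overlap: 1~1, 2~3, 3~2, 4~4
overlap: 1~1, 2~3, 4~4
overlap: 1~1, 3~2, 4~4
overlap: 1~1, 3~3, 4~4
overlap: 1~1, 4~4
count: 7


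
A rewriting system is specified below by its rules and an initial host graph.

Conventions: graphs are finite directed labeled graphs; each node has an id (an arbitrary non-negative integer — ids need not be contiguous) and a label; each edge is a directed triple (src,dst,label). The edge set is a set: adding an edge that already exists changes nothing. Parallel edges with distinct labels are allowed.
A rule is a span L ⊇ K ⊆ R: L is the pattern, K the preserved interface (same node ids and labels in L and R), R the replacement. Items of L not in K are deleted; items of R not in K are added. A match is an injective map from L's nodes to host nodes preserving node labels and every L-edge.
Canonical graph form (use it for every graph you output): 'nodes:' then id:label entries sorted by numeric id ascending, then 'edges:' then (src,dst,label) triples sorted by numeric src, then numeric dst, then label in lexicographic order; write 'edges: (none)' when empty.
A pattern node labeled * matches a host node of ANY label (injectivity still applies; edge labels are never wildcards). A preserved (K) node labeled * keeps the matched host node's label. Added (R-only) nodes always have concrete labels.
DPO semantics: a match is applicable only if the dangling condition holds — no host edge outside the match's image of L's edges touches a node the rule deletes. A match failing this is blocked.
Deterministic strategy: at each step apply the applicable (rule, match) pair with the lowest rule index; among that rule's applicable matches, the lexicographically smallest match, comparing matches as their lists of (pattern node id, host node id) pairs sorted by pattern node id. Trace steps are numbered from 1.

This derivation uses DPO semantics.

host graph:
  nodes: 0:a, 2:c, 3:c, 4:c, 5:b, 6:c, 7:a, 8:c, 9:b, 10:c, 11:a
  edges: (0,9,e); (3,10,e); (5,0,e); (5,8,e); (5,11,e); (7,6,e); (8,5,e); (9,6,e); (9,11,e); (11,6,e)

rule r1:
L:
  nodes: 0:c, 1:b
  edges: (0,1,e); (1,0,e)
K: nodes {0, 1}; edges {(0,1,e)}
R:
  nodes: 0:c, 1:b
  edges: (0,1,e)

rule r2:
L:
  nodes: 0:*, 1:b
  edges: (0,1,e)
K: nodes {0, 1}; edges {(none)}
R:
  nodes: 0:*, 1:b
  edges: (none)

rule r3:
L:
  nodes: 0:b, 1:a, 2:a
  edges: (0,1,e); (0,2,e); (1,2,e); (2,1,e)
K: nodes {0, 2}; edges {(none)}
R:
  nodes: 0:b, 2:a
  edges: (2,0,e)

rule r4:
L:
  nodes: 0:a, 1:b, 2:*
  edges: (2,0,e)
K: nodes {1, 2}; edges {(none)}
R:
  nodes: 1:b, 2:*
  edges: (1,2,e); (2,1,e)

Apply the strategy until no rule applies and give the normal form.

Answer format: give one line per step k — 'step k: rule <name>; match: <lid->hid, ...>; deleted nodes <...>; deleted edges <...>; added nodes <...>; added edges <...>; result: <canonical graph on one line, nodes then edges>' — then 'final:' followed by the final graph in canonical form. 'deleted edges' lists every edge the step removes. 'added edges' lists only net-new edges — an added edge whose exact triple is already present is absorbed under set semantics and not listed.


step 1: rule r1; match: 0->8, 1->5; deleted nodes (none); deleted edges (5,8,e); added nodes (none); added edges (none); result: nodes: 0:a, 2:c, 3:c, 4:c, 5:b, 6:c, 7:a, 8:c, 9:b, 10:c, 11:a edges: (0,9,e); (3,10,e); (5,0,e); (5,11,e); (7,6,e); (8,5,e); (9,6,e); (9,11,e); (11,6,e)
step 2: rule r2; match: 0->0, 1->9; deleted nodes (none); deleted edges (0,9,e); added nodes (none); added edges (none); result: nodes: 0:a, 2:c, 3:c, 4:c, 5:b, 6:c, 7:a, 8:c, 9:b, 10:c, 11:a edges: (3,10,e); (5,0,e); (5,11,e); (7,6,e); (8,5,e); (9,6,e); (9,11,e); (11,6,e)
step 3: rule r2; match: 0->8, 1->5; deleted nodes (none); deleted edges (8,5,e); added nodes (none); added edges (none); result: nodes: 0:a, 2:c, 3:c, 4:c, 5:b, 6:c, 7:a, 8:c, 9:b, 10:c, 11:a edges: (3,10,e); (5,0,e); (5,11,e); (7,6,e); (9,6,e); (9,11,e); (11,6,e)
step 4: rule r4; match: 0->0, 1->9, 2->5; deleted nodes 0; deleted edges (5,0,e); added nodes (none); added edges (5,9,e); (9,5,e); result: nodes: 2:c, 3:c, 4:c, 5:b, 6:c, 7:a, 8:c, 9:b, 10:c, 11:a edges: (3,10,e); (5,9,e); (5,11,e); (7,6,e); (9,5,e); (9,6,e); (9,11,e); (11,6,e)
step 5: rule r2; match: 0->5, 1->9; deleted nodes (none); deleted edges (5,9,e); added nodes (none); added edges (none); result: nodes: 2:c, 3:c, 4:c, 5:b, 6:c, 7:a, 8:c, 9:b, 10:c, 11:a edges: (3,10,e); (5,11,e); (7,6,e); (9,5,e); (9,6,e); (9,11,e); (11,6,e)
step 6: rule r2; match: 0->9, 1->5; deleted nodes (none); deleted edges (9,5,e); added nodes (none); added edges (none); result: nodes: 2:c, 3:c, 4:c, 5:b, 6:c, 7:a, 8:c, 9:b, 10:c, 11:a edges: (3,10,e); (5,11,e); (7,6,e); (9,6,e); (9,11,e); (11,6,e)
final:
nodes: 2:c, 3:c, 4:c, 5:b, 6:c, 7:a, 8:c, 9:b, 10:c, 11:a
edges: (3,10,e); (5,11,e); (7,6,e); (9,6,e); (9,11,e); (11,6,e)


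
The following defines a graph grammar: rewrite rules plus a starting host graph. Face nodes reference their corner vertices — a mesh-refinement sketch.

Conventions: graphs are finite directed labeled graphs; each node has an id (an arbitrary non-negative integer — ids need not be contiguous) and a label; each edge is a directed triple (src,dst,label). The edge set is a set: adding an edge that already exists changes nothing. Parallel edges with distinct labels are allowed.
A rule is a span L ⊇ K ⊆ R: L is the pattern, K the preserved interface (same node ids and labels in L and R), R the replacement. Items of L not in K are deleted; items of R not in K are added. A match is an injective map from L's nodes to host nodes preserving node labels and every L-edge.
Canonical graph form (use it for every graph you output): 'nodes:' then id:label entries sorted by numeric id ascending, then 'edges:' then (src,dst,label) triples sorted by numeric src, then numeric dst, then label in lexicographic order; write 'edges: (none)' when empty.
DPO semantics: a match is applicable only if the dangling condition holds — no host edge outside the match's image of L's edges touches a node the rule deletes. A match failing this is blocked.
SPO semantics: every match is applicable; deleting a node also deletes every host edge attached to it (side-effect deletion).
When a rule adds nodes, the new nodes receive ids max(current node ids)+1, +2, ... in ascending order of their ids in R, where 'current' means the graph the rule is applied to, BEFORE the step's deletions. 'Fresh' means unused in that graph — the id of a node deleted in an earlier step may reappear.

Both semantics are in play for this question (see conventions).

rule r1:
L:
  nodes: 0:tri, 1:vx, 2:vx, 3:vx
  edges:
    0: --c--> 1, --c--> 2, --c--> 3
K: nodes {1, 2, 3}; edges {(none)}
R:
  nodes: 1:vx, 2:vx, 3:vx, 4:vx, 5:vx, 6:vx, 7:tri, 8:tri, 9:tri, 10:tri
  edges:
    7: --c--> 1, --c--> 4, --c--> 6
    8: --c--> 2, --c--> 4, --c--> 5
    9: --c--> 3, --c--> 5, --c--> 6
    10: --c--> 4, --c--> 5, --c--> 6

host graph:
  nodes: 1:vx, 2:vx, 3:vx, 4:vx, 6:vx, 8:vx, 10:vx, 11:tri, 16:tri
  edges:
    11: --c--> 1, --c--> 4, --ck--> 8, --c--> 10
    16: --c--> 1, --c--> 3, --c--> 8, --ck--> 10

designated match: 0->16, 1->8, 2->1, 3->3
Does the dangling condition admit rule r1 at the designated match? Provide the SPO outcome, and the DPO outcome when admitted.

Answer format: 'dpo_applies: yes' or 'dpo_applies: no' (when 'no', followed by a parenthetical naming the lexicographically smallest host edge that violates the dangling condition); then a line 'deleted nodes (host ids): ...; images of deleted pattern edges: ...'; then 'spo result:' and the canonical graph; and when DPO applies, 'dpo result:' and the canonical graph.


dpo_applies: no
(the rule deletes node 16, which keeps host edge (16,10,ck) outside the match image — the dangling condition fails, DPO blocks; SPO proceeds and side-deletes such edges)
deleted nodes (host ids): 16; images of deleted pattern edges: (16,1,c); (16,3,c); (16,8,c)
spo result:
nodes: 1:vx, 2:vx, 3:vx, 4:vx, 6:vx, 8:vx, 10:vx, 11:tri, 17:vx, 18:vx, 19:vx, 20:tri, 21:tri, 22:tri, 23:tri
edges: (11,1,c); (11,4,c); (11,8,ck); (11,10,c); (20,8,c); (20,17,c); (20,19,c); (21,1,c); (21,17,c); (21,18,c); (22,3,c); (22,18,c); (22,19,c); (23,17,c); (23,18,c); (23,19,c)
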